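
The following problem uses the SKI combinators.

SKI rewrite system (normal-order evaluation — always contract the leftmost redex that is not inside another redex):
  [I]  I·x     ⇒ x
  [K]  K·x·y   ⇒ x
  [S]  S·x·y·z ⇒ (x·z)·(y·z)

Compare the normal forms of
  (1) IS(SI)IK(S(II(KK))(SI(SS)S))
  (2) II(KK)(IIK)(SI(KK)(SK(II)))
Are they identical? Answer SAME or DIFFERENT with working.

Answer: SAME — A ⇓ KK, B ⇓ KK

Reduction:
Term A:
  start: IS(SI)IK(S(II(KK))(SI(SS)S))
  →1  S(SI)IK(S(II(KK))(SI(SS)S))
  →2  SIK(IK)(S(II(KK))(SI(SS)S))
  →3  I(IK)(K(IK))(S(II(KK))(SI(SS)S))
  →4  IK(K(IK))(S(II(KK))(SI(SS)S))
  →5  K(K(IK))(S(II(KK))(SI(SS)S))
  →6  K(IK)
  →7  KK

Term B:
  start: II(KK)(IIK)(SI(KK)(SK(II)))
  →1  I(KK)(IIK)(SI(KK)(SK(II)))
  →2  KK(IIK)(SI(KK)(SK(II)))
  →3  K(SI(KK)(SK(II)))
  →4  K(I(SK(II))(KK(SK(II))))
  →5  K(SK(II)(KK(SK(II))))
  →6  K(K(KK(SK(II)))(II(KK(SK(II)))))
  →7  K(KK(SK(II)))
  →8  KK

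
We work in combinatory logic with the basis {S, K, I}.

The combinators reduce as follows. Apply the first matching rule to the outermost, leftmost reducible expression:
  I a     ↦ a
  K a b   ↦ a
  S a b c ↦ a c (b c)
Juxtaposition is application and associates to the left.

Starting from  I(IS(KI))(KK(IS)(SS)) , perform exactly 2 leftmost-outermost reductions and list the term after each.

Answer: after 2 steps: S(KI)(KK(IS)(SS))

Derivation:
  start: I(IS(KI))(KK(IS)(SS))
  →1  IS(KI)(KK(IS)(SS))
  →2  S(KI)(KK(IS)(SS))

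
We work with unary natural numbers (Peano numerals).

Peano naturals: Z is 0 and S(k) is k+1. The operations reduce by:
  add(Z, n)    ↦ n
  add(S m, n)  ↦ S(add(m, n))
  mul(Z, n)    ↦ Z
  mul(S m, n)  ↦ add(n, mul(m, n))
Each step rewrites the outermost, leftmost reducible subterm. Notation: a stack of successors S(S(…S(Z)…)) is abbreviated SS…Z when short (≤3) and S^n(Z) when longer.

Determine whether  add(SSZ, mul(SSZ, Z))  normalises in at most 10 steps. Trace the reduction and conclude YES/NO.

Answer: YES — reaches normal form SSZ in 8 ≤ 10 steps

Derivation:
  start: add(SSZ, mul(SSZ, Z))
  →1  S(add(SZ, mul(SSZ, Z)))
  →2  S(S(add(Z, mul(SSZ, Z))))
  →3  S(S(mul(SSZ, Z)))
  →4  S(S(add(Z, mul(SZ, Z))))
  →5  S(S(mul(SZ, Z)))
  →6  S(S(add(Z, mul(Z, Z))))
  →7  S(S(mul(Z, Z)))
  →8  SSZ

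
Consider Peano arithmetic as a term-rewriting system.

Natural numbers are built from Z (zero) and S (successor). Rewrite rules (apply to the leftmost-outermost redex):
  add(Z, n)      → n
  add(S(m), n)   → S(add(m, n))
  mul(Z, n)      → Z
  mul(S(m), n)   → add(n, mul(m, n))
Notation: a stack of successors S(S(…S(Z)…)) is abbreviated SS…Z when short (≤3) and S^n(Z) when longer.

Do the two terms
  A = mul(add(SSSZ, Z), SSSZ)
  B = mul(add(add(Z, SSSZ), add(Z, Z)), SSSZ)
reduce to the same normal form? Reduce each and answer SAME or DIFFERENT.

Term A:
  start: mul(add(SSSZ, Z), SSSZ)
  step 1: mul(S(add(SSZ, Z)), SSSZ)
  step 2: add(SSSZ, mul(add(SSZ, Z), SSSZ))
  step 3: S(add(SSZ, mul(add(SSZ, Z), SSSZ)))
  step 4: S(S(add(SZ, mul(add(SSZ, Z), SSSZ))))
  step 5: S(S(S(add(Z, mul(add(SSZ, Z), SSSZ)))))
  step 6: S(S(S(mul(add(SSZ, Z), SSSZ))))
  step 7: S(S(S(mul(S(add(SZ, Z)), SSSZ))))
  step 8: S(S(S(add(SSSZ, mul(add(SZ, Z), SSSZ)))))
  step 9: S(S(S(S(add(SSZ, mul(add(SZ, Z), SSSZ))))))
  step 10: S(S(S(S(S(add(SZ, mul(add(SZ, Z), SSSZ)))))))
  step 11: S(S(S(S(S(S(add(Z, mul(add(SZ, Z), SSSZ))))))))
  step 12: S(S(S(S(S(S(mul(add(SZ, Z), SSSZ)))))))
  step 13: S(S(S(S(S(S(mul(S(add(Z, Z)), SSSZ)))))))
  step 14: S(S(S(S(S(S(add(SSSZ, mul(add(Z, Z), SSSZ))))))))
  step 15: S(S(S(S(S(S(S(add(SSZ, mul(add(Z, Z), SSSZ)))))))))
  step 16: S(S(S(S(S(S(S(S(add(SZ, mul(add(Z, Z), SSSZ))))))))))
  step 17: S(S(S(S(S(S(S(S(S(add(Z, mul(add(Z, Z), SSSZ)))))))))))
  step 18: S(S(S(S(S(S(S(S(S(mul(add(Z, Z), SSSZ))))))))))
  step 19: S(S(S(S(S(S(S(S(S(mul(Z, SSSZ))))))))))
  step 20: S^9(Z)

Term B:
  start: mul(add(add(Z, SSSZ), add(Z, Z)), SSSZ)
  step 1: mul(add(SSSZ, add(Z, Z)), SSSZ)
  step 2: mul(S(add(SSZ, add(Z, Z))), SSSZ)
  step 3: add(SSSZ, mul(add(SSZ, add(Z, Z)), SSSZ))
  step 4: S(add(SSZ, mul(add(SSZ, add(Z, Z)), SSSZ)))
  step 5: S(S(add(SZ, mul(add(SSZ, add(Z, Z)), SSSZ))))
  step 6: S(S(S(add(Z, mul(add(SSZ, add(Z, Z)), SSSZ)))))
  step 7: S(S(S(mul(add(SSZ, add(Z, Z)), SSSZ))))
  step 8: S(S(S(mul(S(add(SZ, add(Z, Z))), SSSZ))))
  step 9: S(S(S(add(SSSZ, mul(add(SZ, add(Z, Z)), SSSZ)))))
  step 10: S(S(S(S(add(SSZ, mul(add(SZ, add(Z, Z)), SSSZ))))))
  step 11: S(S(S(S(S(add(SZ, mul(add(SZ, add(Z, Z)), SSSZ)))))))
  step 12: S(S(S(S(S(S(add(Z, mul(add(SZ, add(Z, Z)), SSSZ))))))))
  step 13: S(S(S(S(S(S(mul(add(SZ, add(Z, Z)), SSSZ)))))))
  step 14: S(S(S(S(S(S(mul(S(add(Z, add(Z, Z))), SSSZ)))))))
  step 15: S(S(S(S(S(S(add(SSSZ, mul(add(Z, add(Z, Z)), SSSZ))))))))
  step 16: S(S(S(S(S(S(S(add(SSZ, mul(add(Z, add(Z, Z)), SSSZ)))))))))
  step 17: S(S(S(S(S(S(S(S(add(SZ, mul(add(Z, add(Z, Z)), SSSZ))))))))))
  step 18: S(S(S(S(S(S(S(S(S(add(Z, mul(add(Z, add(Z, Z)), SSSZ)))))))))))
  step 19: S(S(S(S(S(S(S(S(S(mul(add(Z, add(Z, Z)), SSSZ))))))))))
  step 20: S(S(S(S(S(S(S(S(S(mul(add(Z, Z), SSSZ))))))))))
  step 21: S(S(S(S(S(S(S(S(S(mul(Z, SSSZ))))))))))
  step 22: S^9(Z)

Answer: SAME — A ⇓ S^9(Z), B ⇓ S^9(Z)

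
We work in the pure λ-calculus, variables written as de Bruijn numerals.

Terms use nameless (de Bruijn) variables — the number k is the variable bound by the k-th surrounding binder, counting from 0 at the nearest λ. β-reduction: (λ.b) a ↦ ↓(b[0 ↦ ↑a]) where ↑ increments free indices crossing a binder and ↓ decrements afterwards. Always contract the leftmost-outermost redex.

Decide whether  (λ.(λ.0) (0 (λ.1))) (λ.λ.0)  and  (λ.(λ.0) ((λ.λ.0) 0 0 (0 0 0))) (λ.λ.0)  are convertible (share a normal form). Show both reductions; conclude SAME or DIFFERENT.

Term A:
  start: (λ.(λ.0) (0 (λ.1))) (λ.λ.0)
  →1  (λ.0) ((λ.λ.0) (λ.λ.λ.0))
  →2  (λ.λ.0) (λ.λ.λ.0)
  →3  λ.0

Term B:
  start: (λ.(λ.0) ((λ.λ.0) 0 0 (0 0 0))) (λ.λ.0)
  →1  (λ.0) ((λ.λ.0) (λ.λ.0) (λ.λ.0) ((λ.λ.0) (λ.λ.0) (λ.λ.0)))
  →2  (λ.λ.0) (λ.λ.0) (λ.λ.0) ((λ.λ.0) (λ.λ.0) (λ.λ.0))
  →3  (λ.0) (λ.λ.0) ((λ.λ.0) (λ.λ.0) (λ.λ.0))
  →4  (λ.λ.0) ((λ.λ.0) (λ.λ.0) (λ.λ.0))
  →5  λ.0

Answer: SAME — A ⇓ λ.0, B ⇓ λ.0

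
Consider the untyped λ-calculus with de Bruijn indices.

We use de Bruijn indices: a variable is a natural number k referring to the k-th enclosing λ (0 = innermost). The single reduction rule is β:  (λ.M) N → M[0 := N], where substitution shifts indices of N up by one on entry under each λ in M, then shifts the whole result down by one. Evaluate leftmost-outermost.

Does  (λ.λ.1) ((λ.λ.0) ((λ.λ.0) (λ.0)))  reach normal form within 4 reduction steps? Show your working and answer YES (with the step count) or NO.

  start: (λ.λ.1) ((λ.λ.0) ((λ.λ.0) (λ.0)))
  step 1: λ.(λ.λ.0) ((λ.λ.0) (λ.0))
  step 2: λ.λ.0

Answer: YES — reaches normal form λ.λ.0 in 2 ≤ 4 steps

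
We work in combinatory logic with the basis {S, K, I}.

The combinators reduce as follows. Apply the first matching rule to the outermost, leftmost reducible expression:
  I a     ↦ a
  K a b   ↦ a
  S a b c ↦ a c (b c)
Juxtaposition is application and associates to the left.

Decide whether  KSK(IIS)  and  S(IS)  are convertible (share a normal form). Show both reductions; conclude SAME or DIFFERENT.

Answer: SAME — A ⇓ SS, B ⇓ SS

Working:
Term A:
  start: KSK(IIS)
  →1  S(IIS)
  →2  S(IS)
  →3  SS

Term B:
  start: S(IS)
  →1  SS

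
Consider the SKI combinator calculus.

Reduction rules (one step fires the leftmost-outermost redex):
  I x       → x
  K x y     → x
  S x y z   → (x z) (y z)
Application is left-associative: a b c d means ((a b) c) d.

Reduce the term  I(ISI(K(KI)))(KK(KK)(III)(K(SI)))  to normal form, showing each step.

  start: I(ISI(K(KI)))(KK(KK)(III)(K(SI)))
  [1] ISI(K(KI))(KK(KK)(III)(K(SI)))
  [2] SI(K(KI))(KK(KK)(III)(K(SI)))
  [3] I(KK(KK)(III)(K(SI)))(K(KI)(KK(KK)(III)(K(SI))))
  [4] KK(KK)(III)(K(SI))(K(KI)(KK(KK)(III)(K(SI))))
  [5] K(III)(K(SI))(K(KI)(KK(KK)(III)(K(SI))))
  [6] III(K(KI)(KK(KK)(III)(K(SI))))
  [7] II(K(KI)(KK(KK)(III)(K(SI))))
  [8] I(K(KI)(KK(KK)(III)(K(SI))))
  [9] K(KI)(KK(KK)(III)(K(SI)))
  [10] KI

Answer: normal form = KI  (in 10 steps)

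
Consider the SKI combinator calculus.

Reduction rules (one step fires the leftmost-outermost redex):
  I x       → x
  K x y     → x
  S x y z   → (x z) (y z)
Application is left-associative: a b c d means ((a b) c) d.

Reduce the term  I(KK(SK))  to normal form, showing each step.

Answer: normal form = K  (in 2 steps)

Derivation:
  start: I(KK(SK))
  →1  KK(SK)
  →2  K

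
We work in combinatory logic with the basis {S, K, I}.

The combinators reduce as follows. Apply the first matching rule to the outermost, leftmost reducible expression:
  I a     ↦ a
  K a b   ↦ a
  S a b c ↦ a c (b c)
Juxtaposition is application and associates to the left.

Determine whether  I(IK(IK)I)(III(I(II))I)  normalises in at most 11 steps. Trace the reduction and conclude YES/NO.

  start: I(IK(IK)I)(III(I(II))I)
  [1] IK(IK)I(III(I(II))I)
  [2] K(IK)I(III(I(II))I)
  [3] IK(III(I(II))I)
  [4] K(III(I(II))I)
  [5] K(II(I(II))I)
  [6] K(I(I(II))I)
  [7] K(I(II)I)
  [8] K(III)
  [9] K(II)
  [10] KI

Answer: YES — reaches normal form KI in 10 ≤ 11 steps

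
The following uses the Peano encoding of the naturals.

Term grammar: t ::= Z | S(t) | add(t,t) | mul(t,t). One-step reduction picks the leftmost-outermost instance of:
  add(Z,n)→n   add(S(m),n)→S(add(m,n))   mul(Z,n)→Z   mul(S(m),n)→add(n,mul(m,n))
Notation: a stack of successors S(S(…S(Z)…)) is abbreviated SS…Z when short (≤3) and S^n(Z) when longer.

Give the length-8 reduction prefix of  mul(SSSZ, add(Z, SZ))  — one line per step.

  start: mul(SSSZ, add(Z, SZ))
  step 1: add(add(Z, SZ), mul(SSZ, add(Z, SZ)))
  step 2: add(SZ, mul(SSZ, add(Z, SZ)))
  step 3: S(add(Z, mul(SSZ, add(Z, SZ))))
  step 4: S(mul(SSZ, add(Z, SZ)))
  step 5: S(add(add(Z, SZ), mul(SZ, add(Z, SZ))))
  step 6: S(add(SZ, mul(SZ, add(Z, SZ))))
  step 7: S(S(add(Z, mul(SZ, add(Z, SZ)))))
  step 8: S(S(mul(SZ, add(Z, SZ))))

Answer: after 8 steps: S(S(mul(SZ, add(Z, SZ))))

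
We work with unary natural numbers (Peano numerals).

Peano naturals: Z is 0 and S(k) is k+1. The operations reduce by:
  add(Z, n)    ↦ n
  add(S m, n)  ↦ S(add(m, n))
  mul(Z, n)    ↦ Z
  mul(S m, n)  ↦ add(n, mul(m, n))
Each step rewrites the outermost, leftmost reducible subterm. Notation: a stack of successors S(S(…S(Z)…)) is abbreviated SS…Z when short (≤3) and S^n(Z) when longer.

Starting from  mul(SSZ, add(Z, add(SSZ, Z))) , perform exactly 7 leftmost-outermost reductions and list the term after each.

  start: mul(SSZ, add(Z, add(SSZ, Z)))
  [1] add(add(Z, add(SSZ, Z)), mul(SZ, add(Z, add(SSZ, Z))))
  [2] add(add(SSZ, Z), mul(SZ, add(Z, add(SSZ, Z))))
  [3] add(S(add(SZ, Z)), mul(SZ, add(Z, add(SSZ, Z))))
  [4] S(add(add(SZ, Z), mul(SZ, add(Z, add(SSZ, Z)))))
  [5] S(add(S(add(Z, Z)), mul(SZ, add(Z, add(SSZ, Z)))))
  [6] S(S(add(add(Z, Z), mul(SZ, add(Z, add(SSZ, Z))))))
  [7] S(S(add(Z, mul(SZ, add(Z, add(SSZ, Z))))))

Answer: after 7 steps: S(S(add(Z, mul(SZ, add(Z, add(SSZ, Z))))))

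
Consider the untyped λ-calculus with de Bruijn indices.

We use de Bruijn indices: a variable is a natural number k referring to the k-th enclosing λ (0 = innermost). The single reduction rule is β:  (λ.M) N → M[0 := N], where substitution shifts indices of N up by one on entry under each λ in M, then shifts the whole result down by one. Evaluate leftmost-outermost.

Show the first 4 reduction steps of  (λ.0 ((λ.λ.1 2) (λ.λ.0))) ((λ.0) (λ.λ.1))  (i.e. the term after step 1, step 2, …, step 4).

  start: (λ.0 ((λ.λ.1 2) (λ.λ.0))) ((λ.0) (λ.λ.1))
  step 1: (λ.0) (λ.λ.1) ((λ.λ.1 ((λ.0) (λ.λ.1))) (λ.λ.0))
  step 2: (λ.λ.1) ((λ.λ.1 ((λ.0) (λ.λ.1))) (λ.λ.0))
  step 3: λ.(λ.λ.1 ((λ.0) (λ.λ.1))) (λ.λ.0)
  step 4: λ.λ.(λ.λ.0) ((λ.0) (λ.λ.1))

Answer: after 4 steps: λ.λ.(λ.λ.0) ((λ.0) (λ.λ.1))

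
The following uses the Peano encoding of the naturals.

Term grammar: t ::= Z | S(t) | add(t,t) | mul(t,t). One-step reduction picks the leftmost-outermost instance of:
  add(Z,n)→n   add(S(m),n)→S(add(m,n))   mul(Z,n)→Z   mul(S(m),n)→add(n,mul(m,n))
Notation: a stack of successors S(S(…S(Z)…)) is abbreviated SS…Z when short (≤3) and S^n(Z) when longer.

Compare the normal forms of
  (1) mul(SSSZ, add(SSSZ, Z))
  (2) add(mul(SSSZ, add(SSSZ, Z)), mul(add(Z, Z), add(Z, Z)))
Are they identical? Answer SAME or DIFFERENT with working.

Term A:
  start: mul(SSSZ, add(SSSZ, Z))
  →1  add(add(SSSZ, Z), mul(SSZ, add(SSSZ, Z)))
  →2  add(S(add(SSZ, Z)), mul(SSZ, add(SSSZ, Z)))
  →3  S(add(add(SSZ, Z), mul(SSZ, add(SSSZ, Z))))
  →4  S(add(S(add(SZ, Z)), mul(SSZ, add(SSSZ, Z))))
  →5  S(S(add(add(SZ, Z), mul(SSZ, add(SSSZ, Z)))))
  →6  S(S(add(S(add(Z, Z)), mul(SSZ, add(SSSZ, Z)))))
  →7  S(S(S(add(add(Z, Z), mul(SSZ, add(SSSZ, Z))))))
  →8  S(S(S(add(Z, mul(SSZ, add(SSSZ, Z))))))
  →9  S(S(S(mul(SSZ, add(SSSZ, Z)))))
  →10  S(S(S(add(add(SSSZ, Z), mul(SZ, add(SSSZ, Z))))))
  →11  S(S(S(add(S(add(SSZ, Z)), mul(SZ, add(SSSZ, Z))))))
  →12  S(S(S(S(add(add(SSZ, Z), mul(SZ, add(SSSZ, Z)))))))
  →13  S(S(S(S(add(S(add(SZ, Z)), mul(SZ, add(SSSZ, Z)))))))
  →14  S(S(S(S(S(add(add(SZ, Z), mul(SZ, add(SSSZ, Z))))))))
  →15  S(S(S(S(S(add(S(add(Z, Z)), mul(SZ, add(SSSZ, Z))))))))
  →16  S(S(S(S(S(S(add(add(Z, Z), mul(SZ, add(SSSZ, Z)))))))))
  →17  S(S(S(S(S(S(add(Z, mul(SZ, add(SSSZ, Z)))))))))
  →18  S(S(S(S(S(S(mul(SZ, add(SSSZ, Z))))))))
  →19  S(S(S(S(S(S(add(add(SSSZ, Z), mul(Z, add(SSSZ, Z)))))))))
  →20  S(S(S(S(S(S(add(S(add(SSZ, Z)), mul(Z, add(SSSZ, Z)))))))))
  →21  S(S(S(S(S(S(S(add(add(SSZ, Z), mul(Z, add(SSSZ, Z))))))))))
  →22  S(S(S(S(S(S(S(add(S(add(SZ, Z)), mul(Z, add(SSSZ, Z))))))))))
  →23  S(S(S(S(S(S(S(S(add(add(SZ, Z), mul(Z, add(SSSZ, Z)))))))))))
  →24  S(S(S(S(S(S(S(S(add(S(add(Z, Z)), mul(Z, add(SSSZ, Z)))))))))))
  →25  S(S(S(S(S(S(S(S(S(add(add(Z, Z), mul(Z, add(SSSZ, Z))))))))))))
  →26  S(S(S(S(S(S(S(S(S(add(Z, mul(Z, add(SSSZ, Z))))))))))))
  →27  S(S(S(S(S(S(S(S(S(mul(Z, add(SSSZ, Z)))))))))))
  →28  S^9(Z)

Term B:
  start: add(mul(SSSZ, add(SSSZ, Z)), mul(add(Z, Z), add(Z, Z)))
  →1  add(add(add(SSSZ, Z), mul(SSZ, add(SSSZ, Z))), mul(add(Z, Z), add(Z, Z)))
  →2  add(add(S(add(SSZ, Z)), mul(SSZ, add(SSSZ, Z))), mul(add(Z, Z), add(Z, Z)))
  →3  add(S(add(add(SSZ, Z), mul(SSZ, add(SSSZ, Z)))), mul(add(Z, Z), add(Z, Z)))
  →4  S(add(add(add(SSZ, Z), mul(SSZ, add(SSSZ, Z))), mul(add(Z, Z), add(Z, Z))))
  →5  S(add(add(S(add(SZ, Z)), mul(SSZ, add(SSSZ, Z))), mul(add(Z, Z), add(Z, Z))))
  →6  S(add(S(add(add(SZ, Z), mul(SSZ, add(SSSZ, Z)))), mul(add(Z, Z), add(Z, Z))))
  →7  S(S(add(add(add(SZ, Z), mul(SSZ, add(SSSZ, Z))), mul(add(Z, Z), add(Z, Z)))))
  →8  S(S(add(add(S(add(Z, Z)), mul(SSZ, add(SSSZ, Z))), mul(add(Z, Z), add(Z, Z)))))
  →9  S(S(add(S(add(add(Z, Z), mul(SSZ, add(SSSZ, Z)))), mul(add(Z, Z), add(Z, Z)))))
  →10  S(S(S(add(add(add(Z, Z), mul(SSZ, add(SSSZ, Z))), mul(add(Z, Z), add(Z, Z))))))
  →11  S(S(S(add(add(Z, mul(SSZ, add(SSSZ, Z))), mul(add(Z, Z), add(Z, Z))))))
  →12  S(S(S(add(mul(SSZ, add(SSSZ, Z)), mul(add(Z, Z), add(Z, Z))))))
  →13  S(S(S(add(add(add(SSSZ, Z), mul(SZ, add(SSSZ, Z))), mul(add(Z, Z), add(Z, Z))))))
  →14  S(S(S(add(add(S(add(SSZ, Z)), mul(SZ, add(SSSZ, Z))), mul(add(Z, Z), add(Z, Z))))))
  →15  S(S(S(add(S(add(add(SSZ, Z), mul(SZ, add(SSSZ, Z)))), mul(add(Z, Z), add(Z, Z))))))
  →16  S(S(S(S(add(add(add(SSZ, Z), mul(SZ, add(SSSZ, Z))), mul(add(Z, Z), add(Z, Z)))))))
  →17  S(S(S(S(add(add(S(add(SZ, Z)), mul(SZ, add(SSSZ, Z))), mul(add(Z, Z), add(Z, Z)))))))
  →18  S(S(S(S(add(S(add(add(SZ, Z), mul(SZ, add(SSSZ, Z)))), mul(add(Z, Z), add(Z, Z)))))))
  →19  S(S(S(S(S(add(add(add(SZ, Z), mul(SZ, add(SSSZ, Z))), mul(add(Z, Z), add(Z, Z))))))))
  →20  S(S(S(S(S(add(add(S(add(Z, Z)), mul(SZ, add(SSSZ, Z))), mul(add(Z, Z), add(Z, Z))))))))
  →21  S(S(S(S(S(add(S(add(add(Z, Z), mul(SZ, add(SSSZ, Z)))), mul(add(Z, Z), add(Z, Z))))))))
  →22  S(S(S(S(S(S(add(add(add(Z, Z), mul(SZ, add(SSSZ, Z))), mul(add(Z, Z), add(Z, Z)))))))))
  →23  S(S(S(S(S(S(add(add(Z, mul(SZ, add(SSSZ, Z))), mul(add(Z, Z), add(Z, Z)))))))))
  →24  S(S(S(S(S(S(add(mul(SZ, add(SSSZ, Z)), mul(add(Z, Z), add(Z, Z)))))))))
  →25  S(S(S(S(S(S(add(add(add(SSSZ, Z), mul(Z, add(SSSZ, Z))), mul(add(Z, Z), add(Z, Z)))))))))
  →26  S(S(S(S(S(S(add(add(S(add(SSZ, Z)), mul(Z, add(SSSZ, Z))), mul(add(Z, Z), add(Z, Z)))))))))
  →27  S(S(S(S(S(S(add(S(add(add(SSZ, Z), mul(Z, add(SSSZ, Z)))), mul(add(Z, Z), add(Z, Z)))))))))
  →28  S(S(S(S(S(S(S(add(add(add(SSZ, Z), mul(Z, add(SSSZ, Z))), mul(add(Z, Z), add(Z, Z))))))))))
  →29  S(S(S(S(S(S(S(add(add(S(add(SZ, Z)), mul(Z, add(SSSZ, Z))), mul(add(Z, Z), add(Z, Z))))))))))
  →30  S(S(S(S(S(S(S(add(S(add(add(SZ, Z), mul(Z, add(SSSZ, Z)))), mul(add(Z, Z), add(Z, Z))))))))))
  →31  S(S(S(S(S(S(S(S(add(add(add(SZ, Z), mul(Z, add(SSSZ, Z))), mul(add(Z, Z), add(Z, Z)))))))))))
  →32  S(S(S(S(S(S(S(S(add(add(S(add(Z, Z)), mul(Z, add(SSSZ, Z))), mul(add(Z, Z), add(Z, Z)))))))))))
  →33  S(S(S(S(S(S(S(S(add(S(add(add(Z, Z), mul(Z, add(SSSZ, Z)))), mul(add(Z, Z), add(Z, Z)))))))))))
  →34  S(S(S(S(S(S(S(S(S(add(add(add(Z, Z), mul(Z, add(SSSZ, Z))), mul(add(Z, Z), add(Z, Z))))))))))))
  →35  S(S(S(S(S(S(S(S(S(add(add(Z, mul(Z, add(SSSZ, Z))), mul(add(Z, Z), add(Z, Z))))))))))))
  →36  S(S(S(S(S(S(S(S(S(add(mul(Z, add(SSSZ, Z)), mul(add(Z, Z), add(Z, Z))))))))))))
  →37  S(S(S(S(S(S(S(S(S(add(Z, mul(add(Z, Z), add(Z, Z))))))))))))
  →38  S(S(S(S(S(S(S(S(S(mul(add(Z, Z), add(Z, Z)))))))))))
  →39  S(S(S(S(S(S(S(S(S(mul(Z, add(Z, Z)))))))))))
  →40  S^9(Z)

Answer: SAME — A ⇓ S^9(Z), B ⇓ S^9(Z)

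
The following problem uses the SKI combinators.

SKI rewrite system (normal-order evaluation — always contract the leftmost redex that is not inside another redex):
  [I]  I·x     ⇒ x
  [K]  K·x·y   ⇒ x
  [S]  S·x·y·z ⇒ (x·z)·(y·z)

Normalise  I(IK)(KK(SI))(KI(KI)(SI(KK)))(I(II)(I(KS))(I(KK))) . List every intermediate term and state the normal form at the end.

  start: I(IK)(KK(SI))(KI(KI)(SI(KK)))(I(II)(I(KS))(I(KK)))
  →1  IK(KK(SI))(KI(KI)(SI(KK)))(I(II)(I(KS))(I(KK)))
  →2  K(KK(SI))(KI(KI)(SI(KK)))(I(II)(I(KS))(I(KK)))
  →3  KK(SI)(I(II)(I(KS))(I(KK)))
  →4  K(I(II)(I(KS))(I(KK)))
  →5  K(II(I(KS))(I(KK)))
  →6  K(I(I(KS))(I(KK)))
  →7  K(I(KS)(I(KK)))
  →8  K(KS(I(KK)))
  →9  KS

Answer: normal form = KS  (in 9 steps)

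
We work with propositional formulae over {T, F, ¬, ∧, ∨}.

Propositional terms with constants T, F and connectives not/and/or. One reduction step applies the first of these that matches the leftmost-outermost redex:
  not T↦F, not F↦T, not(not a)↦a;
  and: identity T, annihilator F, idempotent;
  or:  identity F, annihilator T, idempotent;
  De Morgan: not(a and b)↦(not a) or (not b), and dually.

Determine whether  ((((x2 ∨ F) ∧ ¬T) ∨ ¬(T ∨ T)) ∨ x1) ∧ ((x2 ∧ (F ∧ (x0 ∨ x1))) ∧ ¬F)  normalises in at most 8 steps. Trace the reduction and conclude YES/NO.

  start: ((((x2 ∨ F) ∧ ¬T) ∨ ¬(T ∨ T)) ∨ x1) ∧ ((x2 ∧ (F ∧ (x0 ∨ x1))) ∧ ¬F)
  step 1: (((x2 ∧ ¬T) ∨ ¬(T ∨ T)) ∨ x1) ∧ ((x2 ∧ (F ∧ (x0 ∨ x1))) ∧ ¬F)
  step 2: (((x2 ∧ F) ∨ ¬(T ∨ T)) ∨ x1) ∧ ((x2 ∧ (F ∧ (x0 ∨ x1))) ∧ ¬F)
  step 3: ((F ∨ ¬(T ∨ T)) ∨ x1) ∧ ((x2 ∧ (F ∧ (x0 ∨ x1))) ∧ ¬F)
  step 4: (¬(T ∨ T) ∨ x1) ∧ ((x2 ∧ (F ∧ (x0 ∨ x1))) ∧ ¬F)
  step 5: ((¬T ∧ ¬T) ∨ x1) ∧ ((x2 ∧ (F ∧ (x0 ∨ x1))) ∧ ¬F)
  step 6: (¬T ∨ x1) ∧ ((x2 ∧ (F ∧ (x0 ∨ x1))) ∧ ¬F)
  step 7: (F ∨ x1) ∧ ((x2 ∧ (F ∧ (x0 ∨ x1))) ∧ ¬F)
  step 8: x1 ∧ ((x2 ∧ (F ∧ (x0 ∨ x1))) ∧ ¬F)

Answer: NO — after 8 steps the term is x1 ∧ ((x2 ∧ (F ∧ (x0 ∨ x1))) ∧ ¬F), not yet normal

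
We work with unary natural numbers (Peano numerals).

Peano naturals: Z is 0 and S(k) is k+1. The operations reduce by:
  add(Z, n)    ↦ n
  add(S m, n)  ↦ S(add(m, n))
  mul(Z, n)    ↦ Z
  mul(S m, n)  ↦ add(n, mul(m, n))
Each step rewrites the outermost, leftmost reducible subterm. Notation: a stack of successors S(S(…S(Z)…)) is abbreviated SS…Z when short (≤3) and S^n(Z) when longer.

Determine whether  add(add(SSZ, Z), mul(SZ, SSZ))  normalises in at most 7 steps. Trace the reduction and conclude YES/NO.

Answer: NO — after 7 steps the term is S(S(add(SSZ, mul(Z, SSZ)))), not yet normal

Working:
  start: add(add(SSZ, Z), mul(SZ, SSZ))
  →1  add(S(add(SZ, Z)), mul(SZ, SSZ))
  →2  S(add(add(SZ, Z), mul(SZ, SSZ)))
  →3  S(add(S(add(Z, Z)), mul(SZ, SSZ)))
  →4  S(S(add(add(Z, Z), mul(SZ, SSZ))))
  →5  S(S(add(Z, mul(SZ, SSZ))))
  →6  S(S(mul(SZ, SSZ)))
  →7  S(S(add(SSZ, mul(Z, SSZ))))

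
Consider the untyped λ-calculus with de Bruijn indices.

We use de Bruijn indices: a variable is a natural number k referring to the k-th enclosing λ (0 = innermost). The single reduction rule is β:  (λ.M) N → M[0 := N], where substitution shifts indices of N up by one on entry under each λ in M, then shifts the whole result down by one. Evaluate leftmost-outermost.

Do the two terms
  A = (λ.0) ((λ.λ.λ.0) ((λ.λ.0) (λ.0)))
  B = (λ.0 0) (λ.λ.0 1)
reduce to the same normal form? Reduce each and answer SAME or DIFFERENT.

Term A:
  start: (λ.0) ((λ.λ.λ.0) ((λ.λ.0) (λ.0)))
  [1] (λ.λ.λ.0) ((λ.λ.0) (λ.0))
  [2] λ.λ.0

Term B:
  start: (λ.0 0) (λ.λ.0 1)
  [1] (λ.λ.0 1) (λ.λ.0 1)
  [2] λ.0 (λ.λ.0 1)

Answer: DIFFERENT — A ⇓ λ.λ.0, B ⇓ λ.0 (λ.λ.0 1)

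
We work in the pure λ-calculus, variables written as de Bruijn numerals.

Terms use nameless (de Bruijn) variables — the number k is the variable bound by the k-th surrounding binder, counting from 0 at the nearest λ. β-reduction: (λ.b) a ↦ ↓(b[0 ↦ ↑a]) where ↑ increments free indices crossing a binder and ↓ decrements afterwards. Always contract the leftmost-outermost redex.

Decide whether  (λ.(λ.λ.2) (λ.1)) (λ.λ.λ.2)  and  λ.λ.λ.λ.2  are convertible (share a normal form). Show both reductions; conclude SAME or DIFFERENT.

Answer: SAME — A ⇓ λ.λ.λ.λ.2, B ⇓ λ.λ.λ.λ.2

Derivation:
Term A:
  start: (λ.(λ.λ.2) (λ.1)) (λ.λ.λ.2)
  [1] (λ.λ.λ.λ.λ.2) (λ.λ.λ.λ.2)
  [2] λ.λ.λ.λ.2

Term B:
  start: λ.λ.λ.λ.2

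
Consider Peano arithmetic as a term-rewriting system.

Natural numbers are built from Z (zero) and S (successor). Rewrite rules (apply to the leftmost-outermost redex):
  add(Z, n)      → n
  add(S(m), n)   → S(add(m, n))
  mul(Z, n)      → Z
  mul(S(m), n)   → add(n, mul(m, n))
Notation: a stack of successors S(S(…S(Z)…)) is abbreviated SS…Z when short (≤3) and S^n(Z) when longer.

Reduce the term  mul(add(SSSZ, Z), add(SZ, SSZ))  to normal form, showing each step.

Answer: normal form = S^9(Z)  (in 26 steps)

Working:
  start: mul(add(SSSZ, Z), add(SZ, SSZ))
  step 1: mul(S(add(SSZ, Z)), add(SZ, SSZ))
  step 2: add(add(SZ, SSZ), mul(add(SSZ, Z), add(SZ, SSZ)))
  step 3: add(S(add(Z, SSZ)), mul(add(SSZ, Z), add(SZ, SSZ)))
  step 4: S(add(add(Z, SSZ), mul(add(SSZ, Z), add(SZ, SSZ))))
  step 5: S(add(SSZ, mul(add(SSZ, Z), add(SZ, SSZ))))
  step 6: S(S(add(SZ, mul(add(SSZ, Z), add(SZ, SSZ)))))
  step 7: S(S(S(add(Z, mul(add(SSZ, Z), add(SZ, SSZ))))))
  step 8: S(S(S(mul(add(SSZ, Z), add(SZ, SSZ)))))
  step 9: S(S(S(mul(S(add(SZ, Z)), add(SZ, SSZ)))))
  step 10: S(S(S(add(add(SZ, SSZ), mul(add(SZ, Z), add(SZ, SSZ))))))
  step 11: S(S(S(add(S(add(Z, SSZ)), mul(add(SZ, Z), add(SZ, SSZ))))))
  step 12: S(S(S(S(add(add(Z, SSZ), mul(add(SZ, Z), add(SZ, SSZ)))))))
  step 13: S(S(S(S(add(SSZ, mul(add(SZ, Z), add(SZ, SSZ)))))))
  step 14: S(S(S(S(S(add(SZ, mul(add(SZ, Z), add(SZ, SSZ))))))))
  step 15: S(S(S(S(S(S(add(Z, mul(add(SZ, Z), add(SZ, SSZ)))))))))
  step 16: S(S(S(S(S(S(mul(add(SZ, Z), add(SZ, SSZ))))))))
  step 17: S(S(S(S(S(S(mul(S(add(Z, Z)), add(SZ, SSZ))))))))
  step 18: S(S(S(S(S(S(add(add(SZ, SSZ), mul(add(Z, Z), add(SZ, SSZ)))))))))
  step 19: S(S(S(S(S(S(add(S(add(Z, SSZ)), mul(add(Z, Z), add(SZ, SSZ)))))))))
  step 20: S(S(S(S(S(S(S(add(add(Z, SSZ), mul(add(Z, Z), add(SZ, SSZ))))))))))
  step 21: S(S(S(S(S(S(S(add(SSZ, mul(add(Z, Z), add(SZ, SSZ))))))))))
  step 22: S(S(S(S(S(S(S(S(add(SZ, mul(add(Z, Z), add(SZ, SSZ)))))))))))
  step 23: S(S(S(S(S(S(S(S(S(add(Z, mul(add(Z, Z), add(SZ, SSZ))))))))))))
  step 24: S(S(S(S(S(S(S(S(S(mul(add(Z, Z), add(SZ, SSZ)))))))))))
  step 25: S(S(S(S(S(S(S(S(S(mul(Z, add(SZ, SSZ)))))))))))
  step 26: S^9(Z)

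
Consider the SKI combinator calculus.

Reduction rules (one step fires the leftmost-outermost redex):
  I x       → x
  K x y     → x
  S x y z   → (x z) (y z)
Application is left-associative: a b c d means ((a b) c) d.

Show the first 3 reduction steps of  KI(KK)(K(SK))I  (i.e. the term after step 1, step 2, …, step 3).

Answer: after 3 steps: SK

Derivation:
  start: KI(KK)(K(SK))I
  →1  I(K(SK))I
  →2  K(SK)I
  →3  SK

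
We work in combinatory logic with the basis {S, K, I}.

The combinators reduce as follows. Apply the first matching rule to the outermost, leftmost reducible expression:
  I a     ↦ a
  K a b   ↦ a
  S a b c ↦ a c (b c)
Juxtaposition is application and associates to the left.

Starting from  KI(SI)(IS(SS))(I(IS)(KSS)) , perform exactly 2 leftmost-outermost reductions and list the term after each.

  start: KI(SI)(IS(SS))(I(IS)(KSS))
  step 1: I(IS(SS))(I(IS)(KSS))
  step 2: IS(SS)(I(IS)(KSS))

Answer: after 2 steps: IS(SS)(I(IS)(KSS))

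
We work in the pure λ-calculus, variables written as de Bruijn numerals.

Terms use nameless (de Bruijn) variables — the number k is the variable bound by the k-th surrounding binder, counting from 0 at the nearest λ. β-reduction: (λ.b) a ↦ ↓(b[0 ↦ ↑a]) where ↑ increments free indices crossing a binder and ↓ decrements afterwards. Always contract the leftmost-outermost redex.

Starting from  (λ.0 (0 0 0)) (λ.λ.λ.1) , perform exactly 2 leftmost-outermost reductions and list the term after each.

Answer: after 2 steps: λ.λ.1

Reduction:
  start: (λ.0 (0 0 0)) (λ.λ.λ.1)
  [1] (λ.λ.λ.1) ((λ.λ.λ.1) (λ.λ.λ.1) (λ.λ.λ.1))
  [2] λ.λ.1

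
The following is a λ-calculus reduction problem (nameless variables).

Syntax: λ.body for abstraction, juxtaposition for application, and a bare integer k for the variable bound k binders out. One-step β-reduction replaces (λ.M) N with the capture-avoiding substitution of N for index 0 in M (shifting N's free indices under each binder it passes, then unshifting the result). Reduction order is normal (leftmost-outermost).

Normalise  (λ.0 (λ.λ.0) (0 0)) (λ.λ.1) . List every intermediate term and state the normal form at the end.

Answer: normal form = λ.λ.0  (in 3 steps)

Reduction:
  start: (λ.0 (λ.λ.0) (0 0)) (λ.λ.1)
  step 1: (λ.λ.1) (λ.λ.0) ((λ.λ.1) (λ.λ.1))
  step 2: (λ.λ.λ.0) ((λ.λ.1) (λ.λ.1))
  step 3: λ.λ.0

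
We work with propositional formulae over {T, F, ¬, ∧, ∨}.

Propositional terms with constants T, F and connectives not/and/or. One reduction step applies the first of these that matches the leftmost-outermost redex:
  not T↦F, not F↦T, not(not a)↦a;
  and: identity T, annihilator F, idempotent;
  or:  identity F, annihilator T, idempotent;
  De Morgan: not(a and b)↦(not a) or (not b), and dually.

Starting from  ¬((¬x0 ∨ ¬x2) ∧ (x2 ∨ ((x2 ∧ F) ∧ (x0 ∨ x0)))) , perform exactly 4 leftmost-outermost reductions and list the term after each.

Answer: after 4 steps: (x0 ∧ x2) ∨ ¬(x2 ∨ ((x2 ∧ F) ∧ (x0 ∨ x0)))

Derivation:
  start: ¬((¬x0 ∨ ¬x2) ∧ (x2 ∨ ((x2 ∧ F) ∧ (x0 ∨ x0))))
  [1] ¬(¬x0 ∨ ¬x2) ∨ ¬(x2 ∨ ((x2 ∧ F) ∧ (x0 ∨ x0)))
  [2] (¬¬x0 ∧ ¬¬x2) ∨ ¬(x2 ∨ ((x2 ∧ F) ∧ (x0 ∨ x0)))
  [3] (x0 ∧ ¬¬x2) ∨ ¬(x2 ∨ ((x2 ∧ F) ∧ (x0 ∨ x0)))
  [4] (x0 ∧ x2) ∨ ¬(x2 ∨ ((x2 ∧ F) ∧ (x0 ∨ x0)))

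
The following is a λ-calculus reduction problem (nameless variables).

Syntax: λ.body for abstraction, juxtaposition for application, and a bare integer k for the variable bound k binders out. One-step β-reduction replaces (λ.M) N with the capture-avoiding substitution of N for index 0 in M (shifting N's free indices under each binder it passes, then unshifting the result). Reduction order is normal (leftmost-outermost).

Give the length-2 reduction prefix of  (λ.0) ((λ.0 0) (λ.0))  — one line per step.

  start: (λ.0) ((λ.0 0) (λ.0))
  →1  (λ.0 0) (λ.0)
  →2  (λ.0) (λ.0)

Answer: after 2 steps: (λ.0) (λ.0)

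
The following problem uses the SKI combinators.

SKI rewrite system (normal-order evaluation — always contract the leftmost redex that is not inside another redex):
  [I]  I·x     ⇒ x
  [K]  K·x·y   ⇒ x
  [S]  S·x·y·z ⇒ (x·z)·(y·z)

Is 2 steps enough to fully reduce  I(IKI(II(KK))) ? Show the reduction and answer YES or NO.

  start: I(IKI(II(KK)))
  →1  IKI(II(KK))
  →2  KI(II(KK))

Answer: NO — after 2 steps the term is KI(II(KK)), not yet normal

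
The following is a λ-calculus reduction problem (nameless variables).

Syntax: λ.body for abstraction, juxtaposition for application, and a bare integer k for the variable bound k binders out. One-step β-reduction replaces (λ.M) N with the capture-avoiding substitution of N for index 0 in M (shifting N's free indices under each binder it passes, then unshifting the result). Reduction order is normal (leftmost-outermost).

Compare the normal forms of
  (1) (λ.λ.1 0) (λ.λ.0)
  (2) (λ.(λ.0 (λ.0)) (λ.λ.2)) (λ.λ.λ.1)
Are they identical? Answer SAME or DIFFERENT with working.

Answer: DIFFERENT — A ⇓ λ.λ.0, B ⇓ λ.λ.λ.λ.1

Working:
Term A:
  start: (λ.λ.1 0) (λ.λ.0)
  [1] λ.(λ.λ.0) 0
  [2] λ.λ.0

Term B:
  start: (λ.(λ.0 (λ.0)) (λ.λ.2)) (λ.λ.λ.1)
  [1] (λ.0 (λ.0)) (λ.λ.λ.λ.λ.1)
  [2] (λ.λ.λ.λ.λ.1) (λ.0)
  [3] λ.λ.λ.λ.1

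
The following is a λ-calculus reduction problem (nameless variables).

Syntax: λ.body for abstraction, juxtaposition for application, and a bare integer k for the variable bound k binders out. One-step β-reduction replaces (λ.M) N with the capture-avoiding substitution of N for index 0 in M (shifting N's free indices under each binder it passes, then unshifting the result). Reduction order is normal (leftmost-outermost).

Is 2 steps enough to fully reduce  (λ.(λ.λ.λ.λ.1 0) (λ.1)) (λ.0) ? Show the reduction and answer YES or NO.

Answer: YES — reaches normal form λ.λ.λ.1 0 in 2 ≤ 2 steps

Working:
  start: (λ.(λ.λ.λ.λ.1 0) (λ.1)) (λ.0)
  →1  (λ.λ.λ.λ.1 0) (λ.λ.0)
  →2  λ.λ.λ.1 0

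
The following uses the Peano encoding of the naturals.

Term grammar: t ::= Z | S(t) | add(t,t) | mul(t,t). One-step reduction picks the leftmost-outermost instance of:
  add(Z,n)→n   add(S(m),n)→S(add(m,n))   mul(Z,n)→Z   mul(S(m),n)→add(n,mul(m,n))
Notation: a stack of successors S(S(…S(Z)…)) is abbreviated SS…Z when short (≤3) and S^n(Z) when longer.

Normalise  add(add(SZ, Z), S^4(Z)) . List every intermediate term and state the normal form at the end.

  start: add(add(SZ, Z), S^4(Z))
  step 1: add(S(add(Z, Z)), S^4(Z))
  step 2: S(add(add(Z, Z), S^4(Z)))
  step 3: S(add(Z, S^4(Z)))
  step 4: S^5(Z)

Answer: normal form = S^5(Z)  (in 4 steps)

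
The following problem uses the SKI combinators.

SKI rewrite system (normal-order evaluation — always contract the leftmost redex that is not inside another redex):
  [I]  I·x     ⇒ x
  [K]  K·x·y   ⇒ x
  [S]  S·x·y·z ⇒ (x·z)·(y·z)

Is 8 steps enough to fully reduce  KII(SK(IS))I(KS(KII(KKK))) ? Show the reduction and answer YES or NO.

  start: KII(SK(IS))I(KS(KII(KKK)))
  step 1: I(SK(IS))I(KS(KII(KKK)))
  step 2: SK(IS)I(KS(KII(KKK)))
  step 3: KI(ISI)(KS(KII(KKK)))
  step 4: I(KS(KII(KKK)))
  step 5: KS(KII(KKK))
  step 6: S

Answer: YES — reaches normal form S in 6 ≤ 8 steps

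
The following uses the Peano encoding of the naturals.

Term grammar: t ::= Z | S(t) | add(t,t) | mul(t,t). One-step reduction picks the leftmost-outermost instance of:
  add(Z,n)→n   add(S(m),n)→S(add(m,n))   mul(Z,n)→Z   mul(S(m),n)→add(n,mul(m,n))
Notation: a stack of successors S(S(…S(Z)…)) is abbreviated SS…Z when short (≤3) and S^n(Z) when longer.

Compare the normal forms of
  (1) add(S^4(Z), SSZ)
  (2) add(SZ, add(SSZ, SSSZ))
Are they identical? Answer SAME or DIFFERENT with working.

Term A:
  start: add(S^4(Z), SSZ)
  →1  S(add(SSSZ, SSZ))
  →2  S(S(add(SSZ, SSZ)))
  →3  S(S(S(add(SZ, SSZ))))
  →4  S(S(S(S(add(Z, SSZ)))))
  →5  S^6(Z)

Term B:
  start: add(SZ, add(SSZ, SSSZ))
  →1  S(add(Z, add(SSZ, SSSZ)))
  →2  S(add(SSZ, SSSZ))
  →3  S(S(add(SZ, SSSZ)))
  →4  S(S(S(add(Z, SSSZ))))
  →5  S^6(Z)

Answer: SAME — A ⇓ S^6(Z), B ⇓ S^6(Z)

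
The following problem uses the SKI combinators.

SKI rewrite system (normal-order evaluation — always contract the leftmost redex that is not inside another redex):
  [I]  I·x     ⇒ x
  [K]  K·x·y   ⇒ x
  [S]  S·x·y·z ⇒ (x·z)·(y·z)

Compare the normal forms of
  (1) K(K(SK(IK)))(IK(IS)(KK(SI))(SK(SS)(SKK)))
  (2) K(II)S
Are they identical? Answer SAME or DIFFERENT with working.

Term A:
  start: K(K(SK(IK)))(IK(IS)(KK(SI))(SK(SS)(SKK)))
  step 1: K(SK(IK))
  step 2: K(SKK)

Term B:
  start: K(II)S
  step 1: II
  step 2: I

Answer: DIFFERENT — A ⇓ K(SKK), B ⇓ I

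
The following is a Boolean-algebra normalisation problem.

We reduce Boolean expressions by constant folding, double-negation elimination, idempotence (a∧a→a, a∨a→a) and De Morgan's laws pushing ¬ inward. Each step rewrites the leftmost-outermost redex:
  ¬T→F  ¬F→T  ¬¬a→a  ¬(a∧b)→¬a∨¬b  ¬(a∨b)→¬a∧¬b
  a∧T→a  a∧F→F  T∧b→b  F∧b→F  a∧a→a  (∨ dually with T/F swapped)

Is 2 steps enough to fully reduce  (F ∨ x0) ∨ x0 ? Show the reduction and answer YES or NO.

Answer: YES — reaches normal form x0 in 2 ≤ 2 steps

Working:
  start: (F ∨ x0) ∨ x0
  step 1: x0 ∨ x0
  step 2: x0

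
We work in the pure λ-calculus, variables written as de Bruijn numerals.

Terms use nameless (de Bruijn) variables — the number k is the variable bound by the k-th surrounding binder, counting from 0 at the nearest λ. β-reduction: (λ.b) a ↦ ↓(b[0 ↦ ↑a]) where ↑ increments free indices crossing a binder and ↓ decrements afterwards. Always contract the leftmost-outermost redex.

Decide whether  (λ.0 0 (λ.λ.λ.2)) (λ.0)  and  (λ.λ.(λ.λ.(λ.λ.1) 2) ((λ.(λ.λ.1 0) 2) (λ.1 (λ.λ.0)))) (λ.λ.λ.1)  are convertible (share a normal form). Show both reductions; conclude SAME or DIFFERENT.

Answer: SAME — A ⇓ λ.λ.λ.2, B ⇓ λ.λ.λ.2

Derivation:
Term A:
  start: (λ.0 0 (λ.λ.λ.2)) (λ.0)
  [1] (λ.0) (λ.0) (λ.λ.λ.2)
  [2] (λ.0) (λ.λ.λ.2)
  [3] λ.λ.λ.2

Term B:
  start: (λ.λ.(λ.λ.(λ.λ.1) 2) ((λ.(λ.λ.1 0) 2) (λ.1 (λ.λ.0)))) (λ.λ.λ.1)
  [1] λ.(λ.λ.(λ.λ.1) 2) ((λ.(λ.λ.1 0) (λ.λ.λ.1)) (λ.1 (λ.λ.0)))
  [2] λ.λ.(λ.λ.1) 1
  [3] λ.λ.λ.2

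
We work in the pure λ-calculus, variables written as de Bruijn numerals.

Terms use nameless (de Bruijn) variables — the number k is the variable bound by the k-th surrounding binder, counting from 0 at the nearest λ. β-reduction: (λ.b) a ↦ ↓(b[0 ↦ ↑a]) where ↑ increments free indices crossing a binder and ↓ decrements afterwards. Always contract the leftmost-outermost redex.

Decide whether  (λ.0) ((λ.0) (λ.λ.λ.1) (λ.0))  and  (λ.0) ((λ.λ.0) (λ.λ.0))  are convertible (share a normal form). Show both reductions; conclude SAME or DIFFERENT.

Term A:
  start: (λ.0) ((λ.0) (λ.λ.λ.1) (λ.0))
  →1  (λ.0) (λ.λ.λ.1) (λ.0)
  →2  (λ.λ.λ.1) (λ.0)
  →3  λ.λ.1

Term B:
  start: (λ.0) ((λ.λ.0) (λ.λ.0))
  →1  (λ.λ.0) (λ.λ.0)
  →2  λ.0

Answer: DIFFERENT — A ⇓ λ.λ.1, B ⇓ λ.0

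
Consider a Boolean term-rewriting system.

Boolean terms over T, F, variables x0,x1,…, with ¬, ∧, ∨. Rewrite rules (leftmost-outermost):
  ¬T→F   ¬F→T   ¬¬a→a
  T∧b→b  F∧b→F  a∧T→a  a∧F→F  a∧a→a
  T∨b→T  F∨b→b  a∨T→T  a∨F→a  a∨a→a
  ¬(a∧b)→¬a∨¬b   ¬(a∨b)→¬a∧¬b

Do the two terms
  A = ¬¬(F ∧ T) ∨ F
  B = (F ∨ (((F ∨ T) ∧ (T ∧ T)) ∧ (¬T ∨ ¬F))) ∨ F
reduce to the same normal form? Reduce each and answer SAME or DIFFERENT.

Term A:
  start: ¬¬(F ∧ T) ∨ F
  [1] ¬¬(F ∧ T)
  [2] F ∧ T
  [3] F

Term B:
  start: (F ∨ (((F ∨ T) ∧ (T ∧ T)) ∧ (¬T ∨ ¬F))) ∨ F
  [1] F ∨ (((F ∨ T) ∧ (T ∧ T)) ∧ (¬T ∨ ¬F))
  [2] ((F ∨ T) ∧ (T ∧ T)) ∧ (¬T ∨ ¬F)
  [3] (T ∧ (T ∧ T)) ∧ (¬T ∨ ¬F)
  [4] (T ∧ T) ∧ (¬T ∨ ¬F)
  [5] T ∧ (¬T ∨ ¬F)
  [6] ¬T ∨ ¬F
  [7] F ∨ ¬F
  [8] ¬F
  [9] T

Answer: DIFFERENT — A ⇓ F, B ⇓ T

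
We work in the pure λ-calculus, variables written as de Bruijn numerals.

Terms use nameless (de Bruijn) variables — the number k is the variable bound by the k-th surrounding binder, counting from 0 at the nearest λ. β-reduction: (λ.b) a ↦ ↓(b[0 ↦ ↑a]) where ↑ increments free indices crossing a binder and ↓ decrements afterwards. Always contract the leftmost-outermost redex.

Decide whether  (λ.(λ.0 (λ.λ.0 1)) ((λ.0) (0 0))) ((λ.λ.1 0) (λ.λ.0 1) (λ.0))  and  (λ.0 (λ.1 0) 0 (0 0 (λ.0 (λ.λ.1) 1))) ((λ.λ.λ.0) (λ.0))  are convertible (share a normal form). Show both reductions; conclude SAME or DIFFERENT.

Term A:
  start: (λ.(λ.0 (λ.λ.0 1)) ((λ.0) (0 0))) ((λ.λ.1 0) (λ.λ.0 1) (λ.0))
  step 1: (λ.0 (λ.λ.0 1)) ((λ.0) ((λ.λ.1 0) (λ.λ.0 1) (λ.0) ((λ.λ.1 0) (λ.λ.0 1) (λ.0))))
  step 2: (λ.0) ((λ.λ.1 0) (λ.λ.0 1) (λ.0) ((λ.λ.1 0) (λ.λ.0 1) (λ.0))) (λ.λ.0 1)
  step 3: (λ.λ.1 0) (λ.λ.0 1) (λ.0) ((λ.λ.1 0) (λ.λ.0 1) (λ.0)) (λ.λ.0 1)
  step 4: (λ.(λ.λ.0 1) 0) (λ.0) ((λ.λ.1 0) (λ.λ.0 1) (λ.0)) (λ.λ.0 1)
  step 5: (λ.λ.0 1) (λ.0) ((λ.λ.1 0) (λ.λ.0 1) (λ.0)) (λ.λ.0 1)
  step 6: (λ.0 (λ.0)) ((λ.λ.1 0) (λ.λ.0 1) (λ.0)) (λ.λ.0 1)
  step 7: (λ.λ.1 0) (λ.λ.0 1) (λ.0) (λ.0) (λ.λ.0 1)
  step 8: (λ.(λ.λ.0 1) 0) (λ.0) (λ.0) (λ.λ.0 1)
  step 9: (λ.λ.0 1) (λ.0) (λ.0) (λ.λ.0 1)
  step 10: (λ.0 (λ.0)) (λ.0) (λ.λ.0 1)
  step 11: (λ.0) (λ.0) (λ.λ.0 1)
  step 12: (λ.0) (λ.λ.0 1)
  step 13: λ.λ.0 1

Term B:
  start: (λ.0 (λ.1 0) 0 (0 0 (λ.0 (λ.λ.1) 1))) ((λ.λ.λ.0) (λ.0))
  step 1: (λ.λ.λ.0) (λ.0) (λ.(λ.λ.λ.0) (λ.0) 0) ((λ.λ.λ.0) (λ.0)) ((λ.λ.λ.0) (λ.0) ((λ.λ.λ.0) (λ.0)) (λ.0 (λ.λ.1) ((λ.λ.λ.0) (λ.0))))
  step 2: (λ.λ.0) (λ.(λ.λ.λ.0) (λ.0) 0) ((λ.λ.λ.0) (λ.0)) ((λ.λ.λ.0) (λ.0) ((λ.λ.λ.0) (λ.0)) (λ.0 (λ.λ.1) ((λ.λ.λ.0) (λ.0))))
  step 3: (λ.0) ((λ.λ.λ.0) (λ.0)) ((λ.λ.λ.0) (λ.0) ((λ.λ.λ.0) (λ.0)) (λ.0 (λ.λ.1) ((λ.λ.λ.0) (λ.0))))
  step 4: (λ.λ.λ.0) (λ.0) ((λ.λ.λ.0) (λ.0) ((λ.λ.λ.0) (λ.0)) (λ.0 (λ.λ.1) ((λ.λ.λ.0) (λ.0))))
  step 5: (λ.λ.0) ((λ.λ.λ.0) (λ.0) ((λ.λ.λ.0) (λ.0)) (λ.0 (λ.λ.1) ((λ.λ.λ.0) (λ.0))))
  step 6: λ.0

Answer: DIFFERENT — A ⇓ λ.λ.0 1, B ⇓ λ.0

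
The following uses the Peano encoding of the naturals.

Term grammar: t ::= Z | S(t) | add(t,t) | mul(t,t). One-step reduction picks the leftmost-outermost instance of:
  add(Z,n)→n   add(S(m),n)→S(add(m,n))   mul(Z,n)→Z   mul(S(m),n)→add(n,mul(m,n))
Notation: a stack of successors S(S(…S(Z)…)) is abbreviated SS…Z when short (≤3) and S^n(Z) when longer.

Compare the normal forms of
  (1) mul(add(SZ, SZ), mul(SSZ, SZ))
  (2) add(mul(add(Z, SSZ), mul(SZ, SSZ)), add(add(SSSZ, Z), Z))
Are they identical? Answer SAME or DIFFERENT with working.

Answer: DIFFERENT — A ⇓ S^4(Z), B ⇓ S^7(Z)

Working:
Term A:
  start: mul(add(SZ, SZ), mul(SSZ, SZ))
  →1  mul(S(add(Z, SZ)), mul(SSZ, SZ))
  →2  add(mul(SSZ, SZ), mul(add(Z, SZ), mul(SSZ, SZ)))
  →3  add(add(SZ, mul(SZ, SZ)), mul(add(Z, SZ), mul(SSZ, SZ)))
  →4  add(S(add(Z, mul(SZ, SZ))), mul(add(Z, SZ), mul(SSZ, SZ)))
  →5  S(add(add(Z, mul(SZ, SZ)), mul(add(Z, SZ), mul(SSZ, SZ))))
  →6  S(add(mul(SZ, SZ), mul(add(Z, SZ), mul(SSZ, SZ))))
  →7  S(add(add(SZ, mul(Z, SZ)), mul(add(Z, SZ), mul(SSZ, SZ))))
  →8  S(add(S(add(Z, mul(Z, SZ))), mul(add(Z, SZ), mul(SSZ, SZ))))
  →9  S(S(add(add(Z, mul(Z, SZ)), mul(add(Z, SZ), mul(SSZ, SZ)))))
  →10  S(S(add(mul(Z, SZ), mul(add(Z, SZ), mul(SSZ, SZ)))))
  →11  S(S(add(Z, mul(add(Z, SZ), mul(SSZ, SZ)))))
  →12  S(S(mul(add(Z, SZ), mul(SSZ, SZ))))
  →13  S(S(mul(SZ, mul(SSZ, SZ))))
  →14  S(S(add(mul(SSZ, SZ), mul(Z, mul(SSZ, SZ)))))
  →15  S(S(add(add(SZ, mul(SZ, SZ)), mul(Z, mul(SSZ, SZ)))))
  →16  S(S(add(S(add(Z, mul(SZ, SZ))), mul(Z, mul(SSZ, SZ)))))
  →17  S(S(S(add(add(Z, mul(SZ, SZ)), mul(Z, mul(SSZ, SZ))))))
  →18  S(S(S(add(mul(SZ, SZ), mul(Z, mul(SSZ, SZ))))))
  →19  S(S(S(add(add(SZ, mul(Z, SZ)), mul(Z, mul(SSZ, SZ))))))
  →20  S(S(S(add(S(add(Z, mul(Z, SZ))), mul(Z, mul(SSZ, SZ))))))
  →21  S(S(S(S(add(add(Z, mul(Z, SZ)), mul(Z, mul(SSZ, SZ)))))))
  →22  S(S(S(S(add(mul(Z, SZ), mul(Z, mul(SSZ, SZ)))))))
  →23  S(S(S(S(add(Z, mul(Z, mul(SSZ, SZ)))))))
  →24  S(S(S(S(mul(Z, mul(SSZ, SZ))))))
  →25  S^4(Z)

Term B:
  start: add(mul(add(Z, SSZ), mul(SZ, SSZ)), add(add(SSSZ, Z), Z))
  →1  add(mul(SSZ, mul(SZ, SSZ)), add(add(SSSZ, Z), Z))
  →2  add(add(mul(SZ, SSZ), mul(SZ, mul(SZ, SSZ))), add(add(SSSZ, Z), Z))
  →3  add(add(add(SSZ, mul(Z, SSZ)), mul(SZ, mul(SZ, SSZ))), add(add(SSSZ, Z), Z))
  →4  add(add(S(add(SZ, mul(Z, SSZ))), mul(SZ, mul(SZ, SSZ))), add(add(SSSZ, Z), Z))
  →5  add(S(add(add(SZ, mul(Z, SSZ)), mul(SZ, mul(SZ, SSZ)))), add(add(SSSZ, Z), Z))
  →6  S(add(add(add(SZ, mul(Z, SSZ)), mul(SZ, mul(SZ, SSZ))), add(add(SSSZ, Z), Z)))
  →7  S(add(add(S(add(Z, mul(Z, SSZ))), mul(SZ, mul(SZ, SSZ))), add(add(SSSZ, Z), Z)))
  →8  S(add(S(add(add(Z, mul(Z, SSZ)), mul(SZ, mul(SZ, SSZ)))), add(add(SSSZ, Z), Z)))
  →9  S(S(add(add(add(Z, mul(Z, SSZ)), mul(SZ, mul(SZ, SSZ))), add(add(SSSZ, Z), Z))))
  →10  S(S(add(add(mul(Z, SSZ), mul(SZ, mul(SZ, SSZ))), add(add(SSSZ, Z), Z))))
  →11  S(S(add(add(Z, mul(SZ, mul(SZ, SSZ))), add(add(SSSZ, Z), Z))))
  →12  S(S(add(mul(SZ, mul(SZ, SSZ)), add(add(SSSZ, Z), Z))))
  →13  S(S(add(add(mul(SZ, SSZ), mul(Z, mul(SZ, SSZ))), add(add(SSSZ, Z), Z))))
  →14  S(S(add(add(add(SSZ, mul(Z, SSZ)), mul(Z, mul(SZ, SSZ))), add(add(SSSZ, Z), Z))))
  →15  S(S(add(add(S(add(SZ, mul(Z, SSZ))), mul(Z, mul(SZ, SSZ))), add(add(SSSZ, Z), Z))))
  →16  S(S(add(S(add(add(SZ, mul(Z, SSZ)), mul(Z, mul(SZ, SSZ)))), add(add(SSSZ, Z), Z))))
  →17  S(S(S(add(add(add(SZ, mul(Z, SSZ)), mul(Z, mul(SZ, SSZ))), add(add(SSSZ, Z), Z)))))
  →18  S(S(S(add(add(S(add(Z, mul(Z, SSZ))), mul(Z, mul(SZ, SSZ))), add(add(SSSZ, Z), Z)))))
  →19  S(S(S(add(S(add(add(Z, mul(Z, SSZ)), mul(Z, mul(SZ, SSZ)))), add(add(SSSZ, Z), Z)))))
  →20  S(S(S(S(add(add(add(Z, mul(Z, SSZ)), mul(Z, mul(SZ, SSZ))), add(add(SSSZ, Z), Z))))))
  →21  S(S(S(S(add(add(mul(Z, SSZ), mul(Z, mul(SZ, SSZ))), add(add(SSSZ, Z), Z))))))
  →22  S(S(S(S(add(add(Z, mul(Z, mul(SZ, SSZ))), add(add(SSSZ, Z), Z))))))
  →23  S(S(S(S(add(mul(Z, mul(SZ, SSZ)), add(add(SSSZ, Z), Z))))))
  →24  S(S(S(S(add(Z, add(add(SSSZ, Z), Z))))))
  →25  S(S(S(S(add(add(SSSZ, Z), Z)))))
  →26  S(S(S(S(add(S(add(SSZ, Z)), Z)))))
  →27  S(S(S(S(S(add(add(SSZ, Z), Z))))))
  →28  S(S(S(S(S(add(S(add(SZ, Z)), Z))))))
  →29  S(S(S(S(S(S(add(add(SZ, Z), Z)))))))
  →30  S(S(S(S(S(S(add(S(add(Z, Z)), Z)))))))
  →31  S(S(S(S(S(S(S(add(add(Z, Z), Z))))))))
  →32  S(S(S(S(S(S(S(add(Z, Z))))))))
  →33  S^7(Z)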